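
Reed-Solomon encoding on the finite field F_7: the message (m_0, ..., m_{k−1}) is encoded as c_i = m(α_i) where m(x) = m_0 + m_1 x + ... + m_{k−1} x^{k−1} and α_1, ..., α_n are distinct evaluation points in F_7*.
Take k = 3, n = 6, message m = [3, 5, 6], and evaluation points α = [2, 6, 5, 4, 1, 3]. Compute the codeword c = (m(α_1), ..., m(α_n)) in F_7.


c = [2, 4, 3, 0, 0, 2]

Message polynomial: m(x) = 3 + 5·x + 6·x^2 (mod 7).
For each evaluation point α_i, compute m(α_i) mod 7:
  α_1 = 2: Horner steps 6 → 3 → 2, so m(2) = 2.
  α_2 = 6: Horner steps 6 → 6 → 4, so m(6) = 4.
  α_3 = 5: Horner steps 6 → 0 → 3, so m(5) = 3.
  α_4 = 4: Horner steps 6 → 1 → 0, so m(4) = 0.
  α_5 = 1: Horner steps 6 → 4 → 0, so m(1) = 0.
  α_6 = 3: Horner steps 6 → 2 → 2, so m(3) = 2.
Codeword c = [2, 4, 3, 0, 0, 2] ∈ F_7^6.


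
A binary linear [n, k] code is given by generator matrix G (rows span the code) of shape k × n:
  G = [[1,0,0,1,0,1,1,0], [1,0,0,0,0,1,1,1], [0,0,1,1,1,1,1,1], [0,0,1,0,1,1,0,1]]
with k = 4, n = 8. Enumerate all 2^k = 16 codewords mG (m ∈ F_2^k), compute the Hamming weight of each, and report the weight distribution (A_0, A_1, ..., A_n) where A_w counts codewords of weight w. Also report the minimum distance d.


Weight distribution: A_0 = 1, A_2 = 4, A_4 = 9, A_6 = 2. Minimum distance d = 2.

Enumerate all 2^4 = 16 messages m ∈ F_2^4.
For each, compute codeword c = mG in F_2^8, then tally its weight.
  m = 0000 → c = 00000000, weight = 0.
  m = 1000 → c = 10010110, weight = 4.
  m = 0100 → c = 10000111, weight = 4.
  m = 1100 → c = 00010001, weight = 2.
  m = 0010 → c = 00111111, weight = 6.
  m = 1010 → c = 10101001, weight = 4.
  m = 0110 → c = 10111000, weight = 4.
  m = 1110 → c = 00101110, weight = 4.
  m = 0001 → c = 00101101, weight = 4.
  m = 1001 → c = 10111011, weight = 6.
  m = 0101 → c = 10101010, weight = 4.
  m = 1101 → c = 00111100, weight = 4.
  m = 0011 → c = 00010010, weight = 2.
  m = 1011 → c = 10000100, weight = 2.
  m = 0111 → c = 10010101, weight = 4.
  m = 1111 → c = 00000011, weight = 2.
Tally weights:
  weight 0: 1 codewords.
  weight 2: 4 codewords.
  weight 4: 9 codewords.
  weight 6: 2 codewords.
Minimum distance d = smallest w > 0 with A_w > 0 = 2.
Sanity: Σ A_w = 16 = 2^4 = 16 ✓.


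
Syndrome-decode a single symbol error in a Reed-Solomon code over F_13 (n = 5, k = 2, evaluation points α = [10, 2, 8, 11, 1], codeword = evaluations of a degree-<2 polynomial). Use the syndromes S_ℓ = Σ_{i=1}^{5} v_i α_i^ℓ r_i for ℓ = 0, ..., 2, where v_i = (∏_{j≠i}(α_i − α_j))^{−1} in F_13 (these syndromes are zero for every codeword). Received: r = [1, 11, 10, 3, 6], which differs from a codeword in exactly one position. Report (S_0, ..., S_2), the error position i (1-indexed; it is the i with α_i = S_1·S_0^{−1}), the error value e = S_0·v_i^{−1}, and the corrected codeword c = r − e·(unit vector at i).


S = (6, 6, 6), error at position 5, error magnitude e = 10, c = [1, 11, 10, 3, 9].

Step 1: column multipliers v_i = (∏_{j≠i}(α_i − α_j))^{−1} mod 13.
  i = 1 (α = 10): (10−2)(10−8)(10−11)(10−1) = 8·2·(−1)·9 = −144 ≡ 12, so v_1 = 12^{−1} = 12 (mod 13).
  i = 2 (α = 2): (2−10)(2−8)(2−11)(2−1) = (−8)·(−6)·(−9)·1 = −432 ≡ 10, so v_2 = 10^{−1} = 4 (mod 13).
  i = 3 (α = 8): (8−10)(8−2)(8−11)(8−1) = (−2)·6·(−3)·7 = 252 ≡ 5, so v_3 = 5^{−1} = 8 (mod 13).
  i = 4 (α = 11): (11−10)(11−2)(11−8)(11−1) = 1·9·3·10 = 270 ≡ 10, so v_4 = 10^{−1} = 4 (mod 13).
  i = 5 (α = 1): (1−10)(1−2)(1−8)(1−11) = (−9)·(−1)·(−7)·(−10) = 630 ≡ 6, so v_5 = 6^{−1} = 11 (mod 13).
  v = [12, 4, 8, 4, 11].
Step 2: syndromes of r = [1, 11, 10, 3, 6] (all sums mod 13).
  S_0 = Σ v_i r_i = 12·1 + 4·11 + 8·10 + 4·3 + 11·6 = 214 ≡ 6.
  S_1 = Σ v_i α_i r_i = 12·10·1 + 4·2·11 + 8·8·10 + 4·11·3 + 11·1·6 = 1046 ≡ 6.
  α_i^2 mod 13 = [9, 4, 12, 4, 1].
  S_2 = Σ v_i α_i^2 r_i = 12·9·1 + 4·4·11 + 8·12·10 + 4·4·3 + 11·1·6 = 1358 ≡ 6.
  S = (6, 6, 6) ≠ 0, so r is not a codeword (an error is present).
Step 3: locate the error. For a single error e at position i, S_ℓ = v_i·e·α_i^ℓ, so α_err = S_1/S_0.
  S_0^{−1} = 6^{−1} = 11 (mod 13), so α_err = 6·11 = 66 ≡ 1 = α_5. Error position i = 5.
  Consistency check: S_2/S_1 = 6·11 = 66 ≡ 1 = α_err ✓ (single-error assumption holds).
Step 4: error magnitude e = S_0/v_5 = S_0·∏_{j≠5}(α_5 − α_j) = 6·6 = 36 ≡ 10 (mod 13).
Step 5: correct position 5: c_5 = r_5 − e = 6 − 10 ≡ 9 (mod 13). Hence c = [1, 11, 10, 3, 9].
  Check: interpolating c through the α_i gives m(x) = 7 + 2·x (degree < 2) with m(α_i) = c_i for every i, so c is indeed a codeword.


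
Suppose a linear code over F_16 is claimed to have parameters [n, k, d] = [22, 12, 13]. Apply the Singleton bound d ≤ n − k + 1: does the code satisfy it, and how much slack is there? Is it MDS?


Singleton RHS = n − k + 1 = 11, slack = -2, bound violated (no such code; not MDS).

Singleton bound: d ≤ n − k + 1.
Here n = 22, k = 12, so n − k + 1 = 11.
Given d = 13, check d ≤ 11: NO.
Slack = (n − k + 1) − d = -2.
The slack is negative: d = 13 exceeds n − k + 1 = 11 by 2, so the Singleton bound is violated and no linear [22, 12, 13]_16 code can exist. In particular it is not MDS (MDS requires d = n − k + 1 exactly).
Description: the claimed parameters are [22, 12, 13]_16; such a code would be impossible (violates the Singleton bound).


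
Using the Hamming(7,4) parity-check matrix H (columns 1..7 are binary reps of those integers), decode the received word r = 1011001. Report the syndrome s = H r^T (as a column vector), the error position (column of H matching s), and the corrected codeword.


s = (0, 0, 1)^T, error position = 1, corrected codeword c = 0011001

Compute s = H r^T mod 2 one row at a time:
  s_1 = 1 + 0 + 0 + 1 = 2 ≡ 0 (mod 2).
  s_2 = 0 + 1 + 0 + 1 = 2 ≡ 0 (mod 2).
  s_3 = 1 + 1 + 0 + 1 = 3 ≡ 1 (mod 2).
s = (0, 0, 1)^T — this equals column 1 of H (binary 001), so error is at position 1.
Correct: flip bit 1 of r = 1011001 to get c = 0011001.


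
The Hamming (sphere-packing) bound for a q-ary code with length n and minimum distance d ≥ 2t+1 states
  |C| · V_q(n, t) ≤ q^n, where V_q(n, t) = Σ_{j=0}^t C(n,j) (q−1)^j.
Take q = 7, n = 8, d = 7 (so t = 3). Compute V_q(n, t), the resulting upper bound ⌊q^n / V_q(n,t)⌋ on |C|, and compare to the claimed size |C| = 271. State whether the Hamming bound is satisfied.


V_q(n, t) = 13153, q^n = 5764801, Hamming bound = 438, |C| = 271 ≤ bound (satisfied).

Step 1: Compute V_q(n, t) = Σ_{j=0}^3 C(n, j) (q−1)^j.
  j = 0: C(8,0)·(6)^0 = 1·1 = 1.
  j = 1: C(8,1)·(6)^1 = 8·6 = 48.
  j = 2: C(8,2)·(6)^2 = 28·36 = 1008.
  j = 3: C(8,3)·(6)^3 = 56·216 = 12096.
  V_q(n, t) = 1 + 48 + 1008 + 12096 = 13153.
Step 2: q^n = 7^8 = 5764801.
Step 3: Hamming bound ⌊q^n / V_q(n,t)⌋ = ⌊5764801/13153⌋ = 438.
Step 4: Compare |C| = 271 to 438: satisfied.
The claimed |C| lies below the Hamming bound.


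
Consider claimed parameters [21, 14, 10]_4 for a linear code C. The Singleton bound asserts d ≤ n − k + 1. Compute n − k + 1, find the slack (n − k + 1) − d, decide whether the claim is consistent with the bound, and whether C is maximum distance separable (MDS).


Singleton RHS = n − k + 1 = 8, slack = -2, bound violated (no such code; not MDS).

Singleton bound: d ≤ n − k + 1.
Here n = 21, k = 14, so n − k + 1 = 8.
Given d = 10, check d ≤ 8: NO.
Slack = (n − k + 1) − d = -2.
The slack is negative: d = 10 exceeds n − k + 1 = 8 by 2, so the Singleton bound is violated and no linear [21, 14, 10]_4 code can exist. In particular it is not MDS (MDS requires d = n − k + 1 exactly).
Description: the claimed parameters are [21, 14, 10]_4; such a code would be impossible (violates the Singleton bound).


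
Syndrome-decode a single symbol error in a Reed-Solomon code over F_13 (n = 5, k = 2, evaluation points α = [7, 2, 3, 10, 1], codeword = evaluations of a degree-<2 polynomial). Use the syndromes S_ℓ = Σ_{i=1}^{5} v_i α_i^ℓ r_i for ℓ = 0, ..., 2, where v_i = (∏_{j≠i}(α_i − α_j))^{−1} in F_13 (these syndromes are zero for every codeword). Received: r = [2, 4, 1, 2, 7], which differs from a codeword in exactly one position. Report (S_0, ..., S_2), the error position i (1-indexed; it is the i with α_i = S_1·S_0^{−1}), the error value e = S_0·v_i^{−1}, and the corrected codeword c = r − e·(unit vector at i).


S = (12, 3, 4), error at position 4, error magnitude e = 9, c = [2, 4, 1, 6, 7].

Step 1: column multipliers v_i = (∏_{j≠i}(α_i − α_j))^{−1} mod 13.
  i = 1 (α = 7): (7−2)(7−3)(7−10)(7−1) = 5·4·(−3)·6 = −360 ≡ 4, so v_1 = 4^{−1} = 10 (mod 13).
  i = 2 (α = 2): (2−7)(2−3)(2−10)(2−1) = (−5)·(−1)·(−8)·1 = −40 ≡ 12, so v_2 = 12^{−1} = 12 (mod 13).
  i = 3 (α = 3): (3−7)(3−2)(3−10)(3−1) = (−4)·1·(−7)·2 = 56 ≡ 4, so v_3 = 4^{−1} = 10 (mod 13).
  i = 4 (α = 10): (10−7)(10−2)(10−3)(10−1) = 3·8·7·9 = 1512 ≡ 4, so v_4 = 4^{−1} = 10 (mod 13).
  i = 5 (α = 1): (1−7)(1−2)(1−3)(1−10) = (−6)·(−1)·(−2)·(−9) = 108 ≡ 4, so v_5 = 4^{−1} = 10 (mod 13).
  v = [10, 12, 10, 10, 10].
Step 2: syndromes of r = [2, 4, 1, 2, 7] (all sums mod 13).
  S_0 = Σ v_i r_i = 10·2 + 12·4 + 10·1 + 10·2 + 10·7 = 168 ≡ 12.
  S_1 = Σ v_i α_i r_i = 10·7·2 + 12·2·4 + 10·3·1 + 10·10·2 + 10·1·7 = 536 ≡ 3.
  α_i^2 mod 13 = [10, 4, 9, 9, 1].
  S_2 = Σ v_i α_i^2 r_i = 10·10·2 + 12·4·4 + 10·9·1 + 10·9·2 + 10·1·7 = 732 ≡ 4.
  S = (12, 3, 4) ≠ 0, so r is not a codeword (an error is present).
Step 3: locate the error. For a single error e at position i, S_ℓ = v_i·e·α_i^ℓ, so α_err = S_1/S_0.
  S_0^{−1} = 12^{−1} = 12 (mod 13), so α_err = 3·12 = 36 ≡ 10 = α_4. Error position i = 4.
  Consistency check: S_2/S_1 = 4·9 = 36 ≡ 10 = α_err ✓ (single-error assumption holds).
Step 4: error magnitude e = S_0/v_4 = S_0·∏_{j≠4}(α_4 − α_j) = 12·4 = 48 ≡ 9 (mod 13).
Step 5: correct position 4: c_4 = r_4 − e = 2 − 9 ≡ 6 (mod 13). Hence c = [2, 4, 1, 6, 7].
  Check: interpolating c through the α_i gives m(x) = 10 + 10·x (degree < 2) with m(α_i) = c_i for every i, so c is indeed a codeword.


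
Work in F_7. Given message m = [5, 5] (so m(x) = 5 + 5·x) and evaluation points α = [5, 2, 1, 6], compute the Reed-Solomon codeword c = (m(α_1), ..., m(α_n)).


c = [2, 1, 3, 0]

Message polynomial: m(x) = 5 + 5·x (mod 7).
For each evaluation point α_i, compute m(α_i) mod 7:
  α_1 = 5: Horner steps 5 → 2, so m(5) = 2.
  α_2 = 2: Horner steps 5 → 1, so m(2) = 1.
  α_3 = 1: Horner steps 5 → 3, so m(1) = 3.
  α_4 = 6: Horner steps 5 → 0, so m(6) = 0.
Codeword c = [2, 1, 3, 0] ∈ F_7^4.


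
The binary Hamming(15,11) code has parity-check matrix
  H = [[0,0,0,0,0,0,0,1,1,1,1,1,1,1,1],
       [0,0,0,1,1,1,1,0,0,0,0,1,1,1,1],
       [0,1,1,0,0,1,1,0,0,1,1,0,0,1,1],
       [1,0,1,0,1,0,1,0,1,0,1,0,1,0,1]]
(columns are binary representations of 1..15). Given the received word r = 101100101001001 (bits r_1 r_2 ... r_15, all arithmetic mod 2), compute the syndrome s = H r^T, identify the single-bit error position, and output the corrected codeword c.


s = (1, 0, 1, 1)^T, error position = 11, corrected codeword c = 101100101011001

Compute s = H r^T mod 2 one row at a time:
  s_1 = 0 + 1 + 0 + 0 + 1 + 0 + 0 + 1 = 3 ≡ 1 (mod 2).
  s_2 = 1 + 0 + 0 + 1 + 1 + 0 + 0 + 1 = 4 ≡ 0 (mod 2).
  s_3 = 0 + 1 + 0 + 1 + 0 + 0 + 0 + 1 = 3 ≡ 1 (mod 2).
  s_4 = 1 + 1 + 0 + 1 + 1 + 0 + 0 + 1 = 5 ≡ 1 (mod 2).
s = (1, 0, 1, 1)^T — this equals column 11 of H (binary 1011), so error is at position 11.
Correct: flip bit 11 of r = 101100101001001 to get c = 101100101011001.


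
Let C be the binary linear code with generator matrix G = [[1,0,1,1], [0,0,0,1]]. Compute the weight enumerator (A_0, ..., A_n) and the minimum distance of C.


Weight distribution: A_0 = 1, A_1 = 1, A_2 = 1, A_3 = 1. Minimum distance d = 1.

Enumerate all 2^2 = 4 messages m ∈ F_2^2.
For each, compute codeword c = mG in F_2^4, then tally its weight.
  m = 00 → c = 0000, weight = 0.
  m = 10 → c = 1011, weight = 3.
  m = 01 → c = 0001, weight = 1.
  m = 11 → c = 1010, weight = 2.
Tally weights:
  weight 0: 1 codewords.
  weight 1: 1 codewords.
  weight 2: 1 codewords.
  weight 3: 1 codewords.
Minimum distance d = smallest w > 0 with A_w > 0 = 1.
Sanity: Σ A_w = 4 = 2^2 = 4 ✓.


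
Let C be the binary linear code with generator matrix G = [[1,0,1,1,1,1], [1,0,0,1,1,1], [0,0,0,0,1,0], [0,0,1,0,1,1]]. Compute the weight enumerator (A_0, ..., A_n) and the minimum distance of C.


Weight distribution: A_0 = 1, A_1 = 3, A_2 = 4, A_3 = 4, A_4 = 3, A_5 = 1. Minimum distance d = 1.

Enumerate all 2^4 = 16 messages m ∈ F_2^4.
For each, compute codeword c = mG in F_2^6, then tally its weight.
  m = 0000 → c = 000000, weight = 0.
  m = 1000 → c = 101111, weight = 5.
  m = 0100 → c = 100111, weight = 4.
  m = 1100 → c = 001000, weight = 1.
  m = 0010 → c = 000010, weight = 1.
  m = 1010 → c = 101101, weight = 4.
  m = 0110 → c = 100101, weight = 3.
  m = 1110 → c = 001010, weight = 2.
  m = 0001 → c = 001011, weight = 3.
  m = 1001 → c = 100100, weight = 2.
  m = 0101 → c = 101100, weight = 3.
  m = 1101 → c = 000011, weight = 2.
  m = 0011 → c = 001001, weight = 2.
  m = 1011 → c = 100110, weight = 3.
  m = 0111 → c = 101110, weight = 4.
  m = 1111 → c = 000001, weight = 1.
Tally weights:
  weight 0: 1 codewords.
  weight 1: 3 codewords.
  weight 2: 4 codewords.
  weight 3: 4 codewords.
  weight 4: 3 codewords.
  weight 5: 1 codewords.
Minimum distance d = smallest w > 0 with A_w > 0 = 1.
Sanity: Σ A_w = 16 = 2^4 = 16 ✓.


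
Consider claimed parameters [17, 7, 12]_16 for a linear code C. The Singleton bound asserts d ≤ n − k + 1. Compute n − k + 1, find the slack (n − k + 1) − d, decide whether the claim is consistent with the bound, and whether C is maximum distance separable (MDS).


Singleton RHS = n − k + 1 = 11, slack = -1, bound violated (no such code; not MDS).

Singleton bound: d ≤ n − k + 1.
Here n = 17, k = 7, so n − k + 1 = 11.
Given d = 12, check d ≤ 11: NO.
Slack = (n − k + 1) − d = -1.
The slack is negative: d = 12 exceeds n − k + 1 = 11 by 1, so the Singleton bound is violated and no linear [17, 7, 12]_16 code can exist. In particular it is not MDS (MDS requires d = n − k + 1 exactly).
Description: the claimed parameters are [17, 7, 12]_16; such a code would be impossible (violates the Singleton bound).


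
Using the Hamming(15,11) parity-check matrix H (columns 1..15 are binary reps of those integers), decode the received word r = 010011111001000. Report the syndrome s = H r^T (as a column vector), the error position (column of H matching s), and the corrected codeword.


s = (1, 0, 1, 1)^T, error position = 11, corrected codeword c = 010011111011000

Compute s = H r^T mod 2 one row at a time:
  s_1 = 1 + 1 + 0 + 0 + 1 + 0 + 0 + 0 = 3 ≡ 1 (mod 2).
  s_2 = 0 + 1 + 1 + 1 + 1 + 0 + 0 + 0 = 4 ≡ 0 (mod 2).
  s_3 = 1 + 0 + 1 + 1 + 0 + 0 + 0 + 0 = 3 ≡ 1 (mod 2).
  s_4 = 0 + 0 + 1 + 1 + 1 + 0 + 0 + 0 = 3 ≡ 1 (mod 2).
s = (1, 0, 1, 1)^T — this equals column 11 of H (binary 1011), so error is at position 11.
Correct: flip bit 11 of r = 010011111001000 to get c = 010011111011000.


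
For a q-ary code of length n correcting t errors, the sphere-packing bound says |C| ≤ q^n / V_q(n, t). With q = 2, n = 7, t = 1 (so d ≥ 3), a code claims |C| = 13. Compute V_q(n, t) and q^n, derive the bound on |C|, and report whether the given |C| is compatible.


V_q(n, t) = 8, q^n = 128, Hamming bound = 16, |C| = 13 ≤ bound (satisfied).

Step 1: Compute V_q(n, t) = Σ_{j=0}^1 C(n, j) (q−1)^j.
  j = 0: C(7,0)·(1)^0 = 1·1 = 1.
  j = 1: C(7,1)·(1)^1 = 7·1 = 7.
  V_q(n, t) = 1 + 7 = 8.
Step 2: q^n = 2^7 = 128.
Step 3: Hamming bound ⌊q^n / V_q(n,t)⌋ = ⌊128/8⌋ = 16.
Step 4: Compare |C| = 13 to 16: satisfied.
The claimed |C| lies below the Hamming bound.


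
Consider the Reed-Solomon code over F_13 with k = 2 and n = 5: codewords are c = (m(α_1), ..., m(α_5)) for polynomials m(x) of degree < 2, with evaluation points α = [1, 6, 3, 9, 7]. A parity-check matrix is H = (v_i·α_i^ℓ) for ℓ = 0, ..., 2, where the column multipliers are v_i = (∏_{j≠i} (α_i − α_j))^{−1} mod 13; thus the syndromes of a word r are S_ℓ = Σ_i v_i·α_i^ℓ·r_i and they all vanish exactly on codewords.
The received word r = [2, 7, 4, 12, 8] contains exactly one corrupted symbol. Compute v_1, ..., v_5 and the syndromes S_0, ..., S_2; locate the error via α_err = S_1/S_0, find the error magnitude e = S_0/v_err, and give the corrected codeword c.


S = (1, 9, 3), error at position 4, error magnitude e = 2, c = [2, 7, 4, 10, 8].

Step 1: column multipliers v_i = (∏_{j≠i}(α_i − α_j))^{−1} mod 13.
  i = 1 (α = 1): (1−6)(1−3)(1−9)(1−7) = (−5)·(−2)·(−8)·(−6) = 480 ≡ 12, so v_1 = 12^{−1} = 12 (mod 13).
  i = 2 (α = 6): (6−1)(6−3)(6−9)(6−7) = 5·3·(−3)·(−1) = 45 ≡ 6, so v_2 = 6^{−1} = 11 (mod 13).
  i = 3 (α = 3): (3−1)(3−6)(3−9)(3−7) = 2·(−3)·(−6)·(−4) = −144 ≡ 12, so v_3 = 12^{−1} = 12 (mod 13).
  i = 4 (α = 9): (9−1)(9−6)(9−3)(9−7) = 8·3·6·2 = 288 ≡ 2, so v_4 = 2^{−1} = 7 (mod 13).
  i = 5 (α = 7): (7−1)(7−6)(7−3)(7−9) = 6·1·4·(−2) = −48 ≡ 4, so v_5 = 4^{−1} = 10 (mod 13).
  v = [12, 11, 12, 7, 10].
Step 2: syndromes of r = [2, 7, 4, 12, 8] (all sums mod 13).
  S_0 = Σ v_i r_i = 12·2 + 11·7 + 12·4 + 7·12 + 10·8 = 313 ≡ 1.
  S_1 = Σ v_i α_i r_i = 12·1·2 + 11·6·7 + 12·3·4 + 7·9·12 + 10·7·8 = 1946 ≡ 9.
  α_i^2 mod 13 = [1, 10, 9, 3, 10].
  S_2 = Σ v_i α_i^2 r_i = 12·1·2 + 11·10·7 + 12·9·4 + 7·3·12 + 10·10·8 = 2278 ≡ 3.
  S = (1, 9, 3) ≠ 0, so r is not a codeword (an error is present).
Step 3: locate the error. For a single error e at position i, S_ℓ = v_i·e·α_i^ℓ, so α_err = S_1/S_0.
  S_0^{−1} = 1^{−1} = 1 (mod 13), so α_err = 9·1 = 9 ≡ 9 = α_4. Error position i = 4.
  Consistency check: S_2/S_1 = 3·3 = 9 ≡ 9 = α_err ✓ (single-error assumption holds).
Step 4: error magnitude e = S_0/v_4 = S_0·∏_{j≠4}(α_4 − α_j) = 1·2 = 2 ≡ 2 (mod 13).
Step 5: correct position 4: c_4 = r_4 − e = 12 − 2 ≡ 10 (mod 13). Hence c = [2, 7, 4, 10, 8].
  Check: interpolating c through the α_i gives m(x) = 1 + 1·x (degree < 2) with m(α_i) = c_i for every i, so c is indeed a codeword.


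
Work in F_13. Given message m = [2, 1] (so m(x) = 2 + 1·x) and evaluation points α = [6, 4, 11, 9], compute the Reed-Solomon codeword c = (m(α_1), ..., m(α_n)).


c = [8, 6, 0, 11]

Message polynomial: m(x) = 2 + 1·x (mod 13).
For each evaluation point α_i, compute m(α_i) mod 13:
  α_1 = 6: Horner steps 1 → 8, so m(6) = 8.
  α_2 = 4: Horner steps 1 → 6, so m(4) = 6.
  α_3 = 11: Horner steps 1 → 0, so m(11) = 0.
  α_4 = 9: Horner steps 1 → 11, so m(9) = 11.
Codeword c = [8, 6, 0, 11] ∈ F_13^4.


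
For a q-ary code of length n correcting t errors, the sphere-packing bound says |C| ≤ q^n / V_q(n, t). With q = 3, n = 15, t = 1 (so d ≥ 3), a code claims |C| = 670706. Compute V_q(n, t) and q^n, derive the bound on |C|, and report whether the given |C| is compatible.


V_q(n, t) = 31, q^n = 14348907, Hamming bound = 462867, |C| = 670706 > bound (violated).

Step 1: Compute V_q(n, t) = Σ_{j=0}^1 C(n, j) (q−1)^j.
  j = 0: C(15,0)·(2)^0 = 1·1 = 1.
  j = 1: C(15,1)·(2)^1 = 15·2 = 30.
  V_q(n, t) = 1 + 30 = 31.
Step 2: q^n = 3^15 = 14348907.
Step 3: Hamming bound ⌊q^n / V_q(n,t)⌋ = ⌊14348907/31⌋ = 462867.
Step 4: Compare |C| = 670706 to 462867: violated.
The claimed |C| lies above the Hamming bound, so no 3-ary code of length 15 with d ≥ 3 can have 670706 codewords.


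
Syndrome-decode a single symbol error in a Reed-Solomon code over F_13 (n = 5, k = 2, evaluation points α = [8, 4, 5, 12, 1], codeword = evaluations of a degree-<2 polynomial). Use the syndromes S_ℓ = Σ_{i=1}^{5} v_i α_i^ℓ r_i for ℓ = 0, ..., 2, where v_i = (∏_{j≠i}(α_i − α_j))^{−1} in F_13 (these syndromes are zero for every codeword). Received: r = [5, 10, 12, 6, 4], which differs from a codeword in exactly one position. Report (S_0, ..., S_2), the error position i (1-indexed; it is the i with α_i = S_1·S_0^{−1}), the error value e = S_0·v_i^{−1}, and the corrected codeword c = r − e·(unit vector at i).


S = (12, 1, 12), error at position 4, error magnitude e = 6, c = [5, 10, 12, 0, 4].

Step 1: column multipliers v_i = (∏_{j≠i}(α_i − α_j))^{−1} mod 13.
  i = 1 (α = 8): (8−4)(8−5)(8−12)(8−1) = 4·3·(−4)·7 = −336 ≡ 2, so v_1 = 2^{−1} = 7 (mod 13).
  i = 2 (α = 4): (4−8)(4−5)(4−12)(4−1) = (−4)·(−1)·(−8)·3 = −96 ≡ 8, so v_2 = 8^{−1} = 5 (mod 13).
  i = 3 (α = 5): (5−8)(5−4)(5−12)(5−1) = (−3)·1·(−7)·4 = 84 ≡ 6, so v_3 = 6^{−1} = 11 (mod 13).
  i = 4 (α = 12): (12−8)(12−4)(12−5)(12−1) = 4·8·7·11 = 2464 ≡ 7, so v_4 = 7^{−1} = 2 (mod 13).
  i = 5 (α = 1): (1−8)(1−4)(1−5)(1−12) = (−7)·(−3)·(−4)·(−11) = 924 ≡ 1, so v_5 = 1^{−1} = 1 (mod 13).
  v = [7, 5, 11, 2, 1].
Step 2: syndromes of r = [5, 10, 12, 6, 4] (all sums mod 13).
  S_0 = Σ v_i r_i = 7·5 + 5·10 + 11·12 + 2·6 + 1·4 = 233 ≡ 12.
  S_1 = Σ v_i α_i r_i = 7·8·5 + 5·4·10 + 11·5·12 + 2·12·6 + 1·1·4 = 1288 ≡ 1.
  α_i^2 mod 13 = [12, 3, 12, 1, 1].
  S_2 = Σ v_i α_i^2 r_i = 7·12·5 + 5·3·10 + 11·12·12 + 2·1·6 + 1·1·4 = 2170 ≡ 12.
  S = (12, 1, 12) ≠ 0, so r is not a codeword (an error is present).
Step 3: locate the error. For a single error e at position i, S_ℓ = v_i·e·α_i^ℓ, so α_err = S_1/S_0.
  S_0^{−1} = 12^{−1} = 12 (mod 13), so α_err = 1·12 = 12 ≡ 12 = α_4. Error position i = 4.
  Consistency check: S_2/S_1 = 12·1 = 12 ≡ 12 = α_err ✓ (single-error assumption holds).
Step 4: error magnitude e = S_0/v_4 = S_0·∏_{j≠4}(α_4 − α_j) = 12·7 = 84 ≡ 6 (mod 13).
Step 5: correct position 4: c_4 = r_4 − e = 6 − 6 ≡ 0 (mod 13). Hence c = [5, 10, 12, 0, 4].
  Check: interpolating c through the α_i gives m(x) = 2 + 2·x (degree < 2) with m(α_i) = c_i for every i, so c is indeed a codeword.


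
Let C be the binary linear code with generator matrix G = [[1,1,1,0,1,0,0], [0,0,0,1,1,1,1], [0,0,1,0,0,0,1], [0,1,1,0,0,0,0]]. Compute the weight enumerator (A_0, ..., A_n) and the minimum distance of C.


Weight distribution: A_0 = 1, A_2 = 4, A_4 = 9, A_6 = 2. Minimum distance d = 2.

Enumerate all 2^4 = 16 messages m ∈ F_2^4.
For each, compute codeword c = mG in F_2^7, then tally its weight.
  m = 0000 → c = 0000000, weight = 0.
  m = 1000 → c = 1110100, weight = 4.
  m = 0100 → c = 0001111, weight = 4.
  m = 1100 → c = 1111011, weight = 6.
  m = 0010 → c = 0010001, weight = 2.
  m = 1010 → c = 1100101, weight = 4.
  m = 0110 → c = 0011110, weight = 4.
  m = 1110 → c = 1101010, weight = 4.
  m = 0001 → c = 0110000, weight = 2.
  m = 1001 → c = 1000100, weight = 2.
  m = 0101 → c = 0111111, weight = 6.
  m = 1101 → c = 1001011, weight = 4.
  m = 0011 → c = 0100001, weight = 2.
  m = 1011 → c = 1010101, weight = 4.
  m = 0111 → c = 0101110, weight = 4.
  m = 1111 → c = 1011010, weight = 4.
Tally weights:
  weight 0: 1 codewords.
  weight 2: 4 codewords.
  weight 4: 9 codewords.
  weight 6: 2 codewords.
Minimum distance d = smallest w > 0 with A_w > 0 = 2.
Sanity: Σ A_w = 16 = 2^4 = 16 ✓.


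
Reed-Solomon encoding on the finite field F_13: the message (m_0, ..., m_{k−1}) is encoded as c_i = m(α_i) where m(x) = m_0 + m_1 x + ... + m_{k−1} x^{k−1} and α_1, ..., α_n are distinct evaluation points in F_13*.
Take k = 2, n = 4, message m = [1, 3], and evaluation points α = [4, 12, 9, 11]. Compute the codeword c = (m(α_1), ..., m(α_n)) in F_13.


c = [0, 11, 2, 8]

Message polynomial: m(x) = 1 + 3·x (mod 13).
For each evaluation point α_i, compute m(α_i) mod 13:
  α_1 = 4: Horner steps 3 → 0, so m(4) = 0.
  α_2 = 12: Horner steps 3 → 11, so m(12) = 11.
  α_3 = 9: Horner steps 3 → 2, so m(9) = 2.
  α_4 = 11: Horner steps 3 → 8, so m(11) = 8.
Codeword c = [0, 11, 2, 8] ∈ F_13^4.


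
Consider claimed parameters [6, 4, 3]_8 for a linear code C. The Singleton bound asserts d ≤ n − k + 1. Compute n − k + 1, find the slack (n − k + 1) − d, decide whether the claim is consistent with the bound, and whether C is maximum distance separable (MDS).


Singleton RHS = n − k + 1 = 3, slack = 0, bound satisfied, MDS.

Singleton bound: d ≤ n − k + 1.
Here n = 6, k = 4, so n − k + 1 = 3.
Given d = 3, check d ≤ 3: YES.
Slack = (n − k + 1) − d = 0.
The code is MDS (slack = 0).
Description: the claimed parameters are [6, 4, 3]_8; such a code would be MDS (meets Singleton bound).


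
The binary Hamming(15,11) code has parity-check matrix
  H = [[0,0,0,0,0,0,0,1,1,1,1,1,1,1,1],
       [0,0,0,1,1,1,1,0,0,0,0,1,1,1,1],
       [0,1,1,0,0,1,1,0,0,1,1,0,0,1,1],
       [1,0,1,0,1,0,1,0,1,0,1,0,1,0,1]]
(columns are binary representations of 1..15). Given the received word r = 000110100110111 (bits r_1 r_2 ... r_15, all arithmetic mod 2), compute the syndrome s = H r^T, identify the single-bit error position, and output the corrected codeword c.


s = (1, 0, 1, 1)^T, error position = 11, corrected codeword c = 000110100100111

Compute s = H r^T mod 2 one row at a time:
  s_1 = 0 + 0 + 1 + 1 + 0 + 1 + 1 + 1 = 5 ≡ 1 (mod 2).
  s_2 = 1 + 1 + 0 + 1 + 0 + 1 + 1 + 1 = 6 ≡ 0 (mod 2).
  s_3 = 0 + 0 + 0 + 1 + 1 + 1 + 1 + 1 = 5 ≡ 1 (mod 2).
  s_4 = 0 + 0 + 1 + 1 + 0 + 1 + 1 + 1 = 5 ≡ 1 (mod 2).
s = (1, 0, 1, 1)^T — this equals column 11 of H (binary 1011), so error is at position 11.
Correct: flip bit 11 of r = 000110100110111 to get c = 000110100100111.


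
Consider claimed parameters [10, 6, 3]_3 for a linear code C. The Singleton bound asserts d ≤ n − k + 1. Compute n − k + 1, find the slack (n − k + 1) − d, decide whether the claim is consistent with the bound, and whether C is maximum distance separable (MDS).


Singleton RHS = n − k + 1 = 5, slack = 2, bound satisfied, not MDS.

Singleton bound: d ≤ n − k + 1.
Here n = 10, k = 6, so n − k + 1 = 5.
Given d = 3, check d ≤ 5: YES.
Slack = (n − k + 1) − d = 2.
The code is NOT MDS (slack = 2 > 0).
Description: the claimed parameters are [10, 6, 3]_3; such a code would be non-MDS.


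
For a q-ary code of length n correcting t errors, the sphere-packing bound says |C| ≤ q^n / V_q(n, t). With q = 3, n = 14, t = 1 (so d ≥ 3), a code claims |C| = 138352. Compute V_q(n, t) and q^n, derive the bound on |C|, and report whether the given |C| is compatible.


V_q(n, t) = 29, q^n = 4782969, Hamming bound = 164929, |C| = 138352 ≤ bound (satisfied).

Step 1: Compute V_q(n, t) = Σ_{j=0}^1 C(n, j) (q−1)^j.
  j = 0: C(14,0)·(2)^0 = 1·1 = 1.
  j = 1: C(14,1)·(2)^1 = 14·2 = 28.
  V_q(n, t) = 1 + 28 = 29.
Step 2: q^n = 3^14 = 4782969.
Step 3: Hamming bound ⌊q^n / V_q(n,t)⌋ = ⌊4782969/29⌋ = 164929.
Step 4: Compare |C| = 138352 to 164929: satisfied.
The claimed |C| lies below the Hamming bound.


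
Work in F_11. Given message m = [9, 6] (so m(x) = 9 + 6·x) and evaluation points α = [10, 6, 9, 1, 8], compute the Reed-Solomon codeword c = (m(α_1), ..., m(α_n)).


c = [3, 1, 8, 4, 2]

Message polynomial: m(x) = 9 + 6·x (mod 11).
For each evaluation point α_i, compute m(α_i) mod 11:
  α_1 = 10: Horner steps 6 → 3, so m(10) = 3.
  α_2 = 6: Horner steps 6 → 1, so m(6) = 1.
  α_3 = 9: Horner steps 6 → 8, so m(9) = 8.
  α_4 = 1: Horner steps 6 → 4, so m(1) = 4.
  α_5 = 8: Horner steps 6 → 2, so m(8) = 2.
Codeword c = [3, 1, 8, 4, 2] ∈ F_11^5.


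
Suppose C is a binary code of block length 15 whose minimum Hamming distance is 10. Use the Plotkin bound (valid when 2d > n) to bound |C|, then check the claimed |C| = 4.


Plotkin bound M ≤ 4; given |C| = 4 ≤ bound (satisfied).

Check applicability: 2d = 20, n = 15.
2d − n = 5 > 0, so Plotkin applies.
Compute d/(2d−n) = 10/5 ≈ 2.0000.
⌊d/(2d−n)⌋ = 2.
Plotkin bound: M ≤ 2·2 = 4.
Given |C| = 4, check: satisfied.
This |C| is at the Plotkin bound.


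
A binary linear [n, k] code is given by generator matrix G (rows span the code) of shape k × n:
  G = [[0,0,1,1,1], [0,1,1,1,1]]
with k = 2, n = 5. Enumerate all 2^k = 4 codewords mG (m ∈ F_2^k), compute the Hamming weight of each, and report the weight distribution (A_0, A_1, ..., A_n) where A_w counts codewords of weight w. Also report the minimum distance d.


Weight distribution: A_0 = 1, A_1 = 1, A_3 = 1, A_4 = 1. Minimum distance d = 1.

Enumerate all 2^2 = 4 messages m ∈ F_2^2.
For each, compute codeword c = mG in F_2^5, then tally its weight.
  m = 00 → c = 00000, weight = 0.
  m = 10 → c = 00111, weight = 3.
  m = 01 → c = 01111, weight = 4.
  m = 11 → c = 01000, weight = 1.
Tally weights:
  weight 0: 1 codewords.
  weight 1: 1 codewords.
  weight 3: 1 codewords.
  weight 4: 1 codewords.
Minimum distance d = smallest w > 0 with A_w > 0 = 1.
Sanity: Σ A_w = 4 = 2^2 = 4 ✓.


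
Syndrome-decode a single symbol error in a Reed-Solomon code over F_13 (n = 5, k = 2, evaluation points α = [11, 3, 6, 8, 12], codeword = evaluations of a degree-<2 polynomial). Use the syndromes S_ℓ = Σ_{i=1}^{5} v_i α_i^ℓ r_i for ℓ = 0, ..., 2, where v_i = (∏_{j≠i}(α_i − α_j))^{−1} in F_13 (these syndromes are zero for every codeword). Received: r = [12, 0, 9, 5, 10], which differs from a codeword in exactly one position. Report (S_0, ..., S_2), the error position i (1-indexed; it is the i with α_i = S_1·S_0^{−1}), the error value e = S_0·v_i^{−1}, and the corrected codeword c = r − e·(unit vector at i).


S = (11, 7, 8), error at position 2, error magnitude e = 11, c = [12, 2, 9, 5, 10].

Step 1: column multipliers v_i = (∏_{j≠i}(α_i − α_j))^{−1} mod 13.
  i = 1 (α = 11): (11−3)(11−6)(11−8)(11−12) = 8·5·3·(−1) = −120 ≡ 10, so v_1 = 10^{−1} = 4 (mod 13).
  i = 2 (α = 3): (3−11)(3−6)(3−8)(3−12) = (−8)·(−3)·(−5)·(−9) = 1080 ≡ 1, so v_2 = 1^{−1} = 1 (mod 13).
  i = 3 (α = 6): (6−11)(6−3)(6−8)(6−12) = (−5)·3·(−2)·(−6) = −180 ≡ 2, so v_3 = 2^{−1} = 7 (mod 13).
  i = 4 (α = 8): (8−11)(8−3)(8−6)(8−12) = (−3)·5·2·(−4) = 120 ≡ 3, so v_4 = 3^{−1} = 9 (mod 13).
  i = 5 (α = 12): (12−11)(12−3)(12−6)(12−8) = 1·9·6·4 = 216 ≡ 8, so v_5 = 8^{−1} = 5 (mod 13).
  v = [4, 1, 7, 9, 5].
Step 2: syndromes of r = [12, 0, 9, 5, 10] (all sums mod 13).
  S_0 = Σ v_i r_i = 4·12 + 1·0 + 7·9 + 9·5 + 5·10 = 206 ≡ 11.
  S_1 = Σ v_i α_i r_i = 4·11·12 + 1·3·0 + 7·6·9 + 9·8·5 + 5·12·10 = 1866 ≡ 7.
  α_i^2 mod 13 = [4, 9, 10, 12, 1].
  S_2 = Σ v_i α_i^2 r_i = 4·4·12 + 1·9·0 + 7·10·9 + 9·12·5 + 5·1·10 = 1412 ≡ 8.
  S = (11, 7, 8) ≠ 0, so r is not a codeword (an error is present).
Step 3: locate the error. For a single error e at position i, S_ℓ = v_i·e·α_i^ℓ, so α_err = S_1/S_0.
  S_0^{−1} = 11^{−1} = 6 (mod 13), so α_err = 7·6 = 42 ≡ 3 = α_2. Error position i = 2.
  Consistency check: S_2/S_1 = 8·2 = 16 ≡ 3 = α_err ✓ (single-error assumption holds).
Step 4: error magnitude e = S_0/v_2 = S_0·∏_{j≠2}(α_2 − α_j) = 11·1 = 11 ≡ 11 (mod 13).
Step 5: correct position 2: c_2 = r_2 − e = 0 − 11 ≡ 2 (mod 13). Hence c = [12, 2, 9, 5, 10].
  Check: interpolating c through the α_i gives m(x) = 8 + 11·x (degree < 2) with m(α_i) = c_i for every i, so c is indeed a codeword.


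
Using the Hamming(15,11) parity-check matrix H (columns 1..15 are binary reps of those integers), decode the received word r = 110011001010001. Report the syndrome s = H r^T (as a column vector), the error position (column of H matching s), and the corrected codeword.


s = (1, 1, 0, 1)^T, error position = 13, corrected codeword c = 110011001010101

Compute s = H r^T mod 2 one row at a time:
  s_1 = 0 + 1 + 0 + 1 + 0 + 0 + 0 + 1 = 3 ≡ 1 (mod 2).
  s_2 = 0 + 1 + 1 + 0 + 0 + 0 + 0 + 1 = 3 ≡ 1 (mod 2).
  s_3 = 1 + 0 + 1 + 0 + 0 + 1 + 0 + 1 = 4 ≡ 0 (mod 2).
  s_4 = 1 + 0 + 1 + 0 + 1 + 1 + 0 + 1 = 5 ≡ 1 (mod 2).
s = (1, 1, 0, 1)^T — this equals column 13 of H (binary 1101), so error is at position 13.
Correct: flip bit 13 of r = 110011001010001 to get c = 110011001010101.


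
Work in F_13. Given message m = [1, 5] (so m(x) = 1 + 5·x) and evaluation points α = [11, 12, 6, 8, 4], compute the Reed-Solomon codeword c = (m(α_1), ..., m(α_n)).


c = [4, 9, 5, 2, 8]

Message polynomial: m(x) = 1 + 5·x (mod 13).
For each evaluation point α_i, compute m(α_i) mod 13:
  α_1 = 11: Horner steps 5 → 4, so m(11) = 4.
  α_2 = 12: Horner steps 5 → 9, so m(12) = 9.
  α_3 = 6: Horner steps 5 → 5, so m(6) = 5.
  α_4 = 8: Horner steps 5 → 2, so m(8) = 2.
  α_5 = 4: Horner steps 5 → 8, so m(4) = 8.
Codeword c = [4, 9, 5, 2, 8] ∈ F_13^5.


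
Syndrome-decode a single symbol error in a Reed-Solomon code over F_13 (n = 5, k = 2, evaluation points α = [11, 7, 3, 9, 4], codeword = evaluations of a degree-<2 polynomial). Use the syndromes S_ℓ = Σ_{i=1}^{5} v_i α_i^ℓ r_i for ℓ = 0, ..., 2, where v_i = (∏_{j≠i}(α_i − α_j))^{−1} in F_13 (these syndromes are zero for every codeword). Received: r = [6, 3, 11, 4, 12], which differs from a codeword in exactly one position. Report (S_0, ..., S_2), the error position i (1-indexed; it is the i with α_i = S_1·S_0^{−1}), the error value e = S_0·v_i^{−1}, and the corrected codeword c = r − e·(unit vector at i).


S = (8, 4, 2), error at position 2, error magnitude e = 1, c = [6, 2, 11, 4, 12].

Step 1: column multipliers v_i = (∏_{j≠i}(α_i − α_j))^{−1} mod 13.
  i = 1 (α = 11): (11−7)(11−3)(11−9)(11−4) = 4·8·2·7 = 448 ≡ 6, so v_1 = 6^{−1} = 11 (mod 13).
  i = 2 (α = 7): (7−11)(7−3)(7−9)(7−4) = (−4)·4·(−2)·3 = 96 ≡ 5, so v_2 = 5^{−1} = 8 (mod 13).
  i = 3 (α = 3): (3−11)(3−7)(3−9)(3−4) = (−8)·(−4)·(−6)·(−1) = 192 ≡ 10, so v_3 = 10^{−1} = 4 (mod 13).
  i = 4 (α = 9): (9−11)(9−7)(9−3)(9−4) = (−2)·2·6·5 = −120 ≡ 10, so v_4 = 10^{−1} = 4 (mod 13).
  i = 5 (α = 4): (4−11)(4−7)(4−3)(4−9) = (−7)·(−3)·1·(−5) = −105 ≡ 12, so v_5 = 12^{−1} = 12 (mod 13).
  v = [11, 8, 4, 4, 12].
Step 2: syndromes of r = [6, 3, 11, 4, 12] (all sums mod 13).
  S_0 = Σ v_i r_i = 11·6 + 8·3 + 4·11 + 4·4 + 12·12 = 294 ≡ 8.
  S_1 = Σ v_i α_i r_i = 11·11·6 + 8·7·3 + 4·3·11 + 4·9·4 + 12·4·12 = 1746 ≡ 4.
  α_i^2 mod 13 = [4, 10, 9, 3, 3].
  S_2 = Σ v_i α_i^2 r_i = 11·4·6 + 8·10·3 + 4·9·11 + 4·3·4 + 12·3·12 = 1380 ≡ 2.
  S = (8, 4, 2) ≠ 0, so r is not a codeword (an error is present).
Step 3: locate the error. For a single error e at position i, S_ℓ = v_i·e·α_i^ℓ, so α_err = S_1/S_0.
  S_0^{−1} = 8^{−1} = 5 (mod 13), so α_err = 4·5 = 20 ≡ 7 = α_2. Error position i = 2.
  Consistency check: S_2/S_1 = 2·10 = 20 ≡ 7 = α_err ✓ (single-error assumption holds).
Step 4: error magnitude e = S_0/v_2 = S_0·∏_{j≠2}(α_2 − α_j) = 8·5 = 40 ≡ 1 (mod 13).
Step 5: correct position 2: c_2 = r_2 − e = 3 − 1 ≡ 2 (mod 13). Hence c = [6, 2, 11, 4, 12].
  Check: interpolating c through the α_i gives m(x) = 8 + 1·x (degree < 2) with m(α_i) = c_i for every i, so c is indeed a codeword.


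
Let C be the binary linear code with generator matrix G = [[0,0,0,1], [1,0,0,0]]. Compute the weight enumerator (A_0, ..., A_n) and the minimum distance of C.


Weight distribution: A_0 = 1, A_1 = 2, A_2 = 1. Minimum distance d = 1.

Enumerate all 2^2 = 4 messages m ∈ F_2^2.
For each, compute codeword c = mG in F_2^4, then tally its weight.
  m = 00 → c = 0000, weight = 0.
  m = 10 → c = 0001, weight = 1.
  m = 01 → c = 1000, weight = 1.
  m = 11 → c = 1001, weight = 2.
Tally weights:
  weight 0: 1 codewords.
  weight 1: 2 codewords.
  weight 2: 1 codewords.
Minimum distance d = smallest w > 0 with A_w > 0 = 1.
Sanity: Σ A_w = 4 = 2^2 = 4 ✓.


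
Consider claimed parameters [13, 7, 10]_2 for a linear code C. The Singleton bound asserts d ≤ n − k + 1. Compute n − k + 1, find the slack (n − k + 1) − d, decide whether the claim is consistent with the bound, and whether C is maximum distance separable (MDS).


Singleton RHS = n − k + 1 = 7, slack = -3, bound violated (no such code; not MDS).

Singleton bound: d ≤ n − k + 1.
Here n = 13, k = 7, so n − k + 1 = 7.
Given d = 10, check d ≤ 7: NO.
Slack = (n − k + 1) − d = -3.
The slack is negative: d = 10 exceeds n − k + 1 = 7 by 3, so the Singleton bound is violated and no linear [13, 7, 10]_2 code can exist. In particular it is not MDS (MDS requires d = n − k + 1 exactly).
Description: the claimed parameters are [13, 7, 10]_2; such a code would be impossible (violates the Singleton bound).


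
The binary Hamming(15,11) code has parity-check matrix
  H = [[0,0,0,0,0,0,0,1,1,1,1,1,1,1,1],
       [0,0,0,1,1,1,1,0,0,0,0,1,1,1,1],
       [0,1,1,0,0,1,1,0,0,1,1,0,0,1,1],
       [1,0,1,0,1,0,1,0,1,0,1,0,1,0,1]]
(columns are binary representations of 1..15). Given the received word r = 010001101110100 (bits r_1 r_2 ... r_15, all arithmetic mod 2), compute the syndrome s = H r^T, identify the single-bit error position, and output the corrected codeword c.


s = (0, 1, 1, 0)^T, error position = 6, corrected codeword c = 010000101110100

Compute s = H r^T mod 2 one row at a time:
  s_1 = 0 + 1 + 1 + 1 + 0 + 1 + 0 + 0 = 4 ≡ 0 (mod 2).
  s_2 = 0 + 0 + 1 + 1 + 0 + 1 + 0 + 0 = 3 ≡ 1 (mod 2).
  s_3 = 1 + 0 + 1 + 1 + 1 + 1 + 0 + 0 = 5 ≡ 1 (mod 2).
  s_4 = 0 + 0 + 0 + 1 + 1 + 1 + 1 + 0 = 4 ≡ 0 (mod 2).
s = (0, 1, 1, 0)^T — this equals column 6 of H (binary 0110), so error is at position 6.
Correct: flip bit 6 of r = 010001101110100 to get c = 010000101110100.


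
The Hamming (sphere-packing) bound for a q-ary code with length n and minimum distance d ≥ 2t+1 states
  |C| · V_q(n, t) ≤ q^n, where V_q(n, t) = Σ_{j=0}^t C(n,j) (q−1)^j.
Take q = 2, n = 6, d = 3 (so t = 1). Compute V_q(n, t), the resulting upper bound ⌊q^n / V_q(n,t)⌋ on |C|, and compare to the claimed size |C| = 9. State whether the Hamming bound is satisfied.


V_q(n, t) = 7, q^n = 64, Hamming bound = 9, |C| = 9 ≤ bound (satisfied).

Step 1: Compute V_q(n, t) = Σ_{j=0}^1 C(n, j) (q−1)^j.
  j = 0: C(6,0)·(1)^0 = 1·1 = 1.
  j = 1: C(6,1)·(1)^1 = 6·1 = 6.
  V_q(n, t) = 1 + 6 = 7.
Step 2: q^n = 2^6 = 64.
Step 3: Hamming bound ⌊q^n / V_q(n,t)⌋ = ⌊64/7⌋ = 9.
Step 4: Compare |C| = 9 to 9: satisfied.
The claimed |C| lies at the Hamming bound (tight).


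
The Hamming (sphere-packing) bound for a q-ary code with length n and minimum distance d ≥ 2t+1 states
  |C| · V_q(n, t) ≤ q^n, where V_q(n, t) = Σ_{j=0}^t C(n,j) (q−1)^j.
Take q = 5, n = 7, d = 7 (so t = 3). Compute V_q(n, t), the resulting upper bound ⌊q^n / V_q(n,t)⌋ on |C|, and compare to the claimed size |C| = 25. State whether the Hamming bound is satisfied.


V_q(n, t) = 2605, q^n = 78125, Hamming bound = 29, |C| = 25 ≤ bound (satisfied).

Step 1: Compute V_q(n, t) = Σ_{j=0}^3 C(n, j) (q−1)^j.
  j = 0: C(7,0)·(4)^0 = 1·1 = 1.
  j = 1: C(7,1)·(4)^1 = 7·4 = 28.
  j = 2: C(7,2)·(4)^2 = 21·16 = 336.
  j = 3: C(7,3)·(4)^3 = 35·64 = 2240.
  V_q(n, t) = 1 + 28 + 336 + 2240 = 2605.
Step 2: q^n = 5^7 = 78125.
Step 3: Hamming bound ⌊q^n / V_q(n,t)⌋ = ⌊78125/2605⌋ = 29.
Step 4: Compare |C| = 25 to 29: satisfied.
The claimed |C| lies below the Hamming bound.


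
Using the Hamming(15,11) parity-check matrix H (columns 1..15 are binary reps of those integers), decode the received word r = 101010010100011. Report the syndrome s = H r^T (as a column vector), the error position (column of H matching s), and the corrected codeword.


s = (0, 1, 0, 0)^T, error position = 4, corrected codeword c = 101110010100011

Compute s = H r^T mod 2 one row at a time:
  s_1 = 1 + 0 + 1 + 0 + 0 + 0 + 1 + 1 = 4 ≡ 0 (mod 2).
  s_2 = 0 + 1 + 0 + 0 + 0 + 0 + 1 + 1 = 3 ≡ 1 (mod 2).
  s_3 = 0 + 1 + 0 + 0 + 1 + 0 + 1 + 1 = 4 ≡ 0 (mod 2).
  s_4 = 1 + 1 + 1 + 0 + 0 + 0 + 0 + 1 = 4 ≡ 0 (mod 2).
s = (0, 1, 0, 0)^T — this equals column 4 of H (binary 0100), so error is at position 4.
Correct: flip bit 4 of r = 101010010100011 to get c = 101110010100011.
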